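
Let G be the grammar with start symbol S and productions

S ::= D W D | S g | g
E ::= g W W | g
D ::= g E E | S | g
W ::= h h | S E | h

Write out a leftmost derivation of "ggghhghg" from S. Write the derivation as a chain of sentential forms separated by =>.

S => DWD   [S ::= D W D]
DWD => SWD   [D ::= S]
SWD => DWDWD   [S ::= D W D]
DWDWD => gEEWDWD   [D ::= g E E]
gEEWDWD => ggEWDWD   [E ::= g]
ggEWDWD => gggWDWD   [E ::= g]
gggWDWD => ggghhDWD   [W ::= h h]
ggghhDWD => ggghhgWD   [D ::= g]
ggghhgWD => ggghhghD   [W ::= h]
ggghhghD => ggghhghg   [D ::= g]

S => DWD => SWD => DWDWD => gEEWDWD => ggEWDWD => gggWDWD => ggghhDWD => ggghhgWD => ggghhghD => ggghhghg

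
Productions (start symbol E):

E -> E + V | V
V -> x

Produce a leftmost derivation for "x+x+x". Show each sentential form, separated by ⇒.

E ⇒ E+V   [E -> E + V]
E+V ⇒ E+V+V   [E -> E + V]
E+V+V ⇒ V+V+V   [E -> V]
V+V+V ⇒ x+V+V   [V -> x]
x+V+V ⇒ x+x+V   [V -> x]
x+x+V ⇒ x+x+x   [V -> x]

E ⇒ E+V ⇒ E+V+V ⇒ V+V+V ⇒ x+V+V ⇒ x+x+V ⇒ x+x+x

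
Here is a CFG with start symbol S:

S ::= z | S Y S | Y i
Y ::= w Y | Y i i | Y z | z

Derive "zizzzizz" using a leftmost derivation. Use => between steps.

S=>SYS=>YiYS=>ziYS=>ziYzS=>zizzS=>zizzSYS=>zizzYiYS=>zizzziYS=>zizzzizS=>zizzzizz

S => SYS   [S ::= S Y S]
SYS => YiYS   [S ::= Y i]
YiYS => ziYS   [Y ::= z]
ziYS => ziYzS   [Y ::= Y z]
ziYzS => zizzS   [Y ::= z]
zizzS => zizzSYS   [S ::= S Y S]
zizzSYS => zizzYiYS   [S ::= Y i]
zizzYiYS => zizzziYS   [Y ::= z]
zizzziYS => zizzzizS   [Y ::= z]
zizzzizS => zizzzizz   [S ::= z]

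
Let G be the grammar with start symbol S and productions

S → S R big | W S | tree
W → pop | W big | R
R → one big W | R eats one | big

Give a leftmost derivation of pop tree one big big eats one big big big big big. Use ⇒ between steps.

S ⇒ S R big   [S → S R big]
S R big ⇒ S R big R big   [S → S R big]
S R big R big ⇒ S R big R big R big   [S → S R big]
S R big R big R big ⇒ W S R big R big R big   [S → W S]
W S R big R big R big ⇒ pop S R big R big R big   [W → pop]
pop S R big R big R big ⇒ pop tree R big R big R big   [S → tree]
pop tree R big R big R big ⇒ pop tree R eats one big R big R big   [R → R eats one]
pop tree R eats one big R big R big ⇒ pop tree one big W eats one big R big R big   [R → one big W]
pop tree one big W eats one big R big R big ⇒ pop tree one big R eats one big R big R big   [W → R]
pop tree one big R eats one big R big R big ⇒ pop tree one big big eats one big R big R big   [R → big]
pop tree one big big eats one big R big R big ⇒ pop tree one big big eats one big big big R big   [R → big]
pop tree one big big eats one big big big R big ⇒ pop tree one big big eats one big big big big big   [R → big]

S ⇒ S R big ⇒ S R big R big ⇒ S R big R big R big ⇒ W S R big R big R big ⇒ pop S R big R big R big ⇒ pop tree R big R big R big ⇒ pop tree R eats one big R big R big ⇒ pop tree one big W eats one big R big R big ⇒ pop tree one big R eats one big R big R big ⇒ pop tree one big big eats one big R big R big ⇒ pop tree one big big eats one big big big R big ⇒ pop tree one big big eats one big big big big big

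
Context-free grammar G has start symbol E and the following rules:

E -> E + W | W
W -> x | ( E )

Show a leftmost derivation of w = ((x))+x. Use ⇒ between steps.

E ⇒ E+W   [E -> E + W]
E+W ⇒ W+W   [E -> W]
W+W ⇒ (E)+W   [W -> ( E )]
(E)+W ⇒ (W)+W   [E -> W]
(W)+W ⇒ ((E))+W   [W -> ( E )]
((E))+W ⇒ ((W))+W   [E -> W]
((W))+W ⇒ ((x))+W   [W -> x]
((x))+W ⇒ ((x))+x   [W -> x]

E ⇒ E+W ⇒ W+W ⇒ (E)+W ⇒ (W)+W ⇒ ((E))+W ⇒ ((W))+W ⇒ ((x))+W ⇒ ((x))+x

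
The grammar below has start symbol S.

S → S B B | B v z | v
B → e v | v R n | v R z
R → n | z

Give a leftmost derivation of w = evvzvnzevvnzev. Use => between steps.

S => SBB => SBBBB => BvzBBBB => evvzBBBB => evvzvRzBBB => evvzvnzBBB => evvzvnzevBB => evvzvnzevvRzB => evvzvnzevvnzB => evvzvnzevvnzev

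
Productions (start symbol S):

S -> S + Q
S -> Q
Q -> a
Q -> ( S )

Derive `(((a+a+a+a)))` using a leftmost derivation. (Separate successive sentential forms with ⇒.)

S ⇒ Q ⇒ (S) ⇒ (Q) ⇒ ((S)) ⇒ ((Q)) ⇒ (((S))) ⇒ (((S+Q))) ⇒ (((S+Q+Q))) ⇒ (((S+Q+Q+Q))) ⇒ (((Q+Q+Q+Q))) ⇒ (((a+Q+Q+Q))) ⇒ (((a+a+Q+Q))) ⇒ (((a+a+a+Q))) ⇒ (((a+a+a+a)))

S ⇒ Q   [S -> Q]
Q ⇒ (S)   [Q -> ( S )]
(S) ⇒ (Q)   [S -> Q]
(Q) ⇒ ((S))   [Q -> ( S )]
((S)) ⇒ ((Q))   [S -> Q]
((Q)) ⇒ (((S)))   [Q -> ( S )]
(((S))) ⇒ (((S+Q)))   [S -> S + Q]
(((S+Q))) ⇒ (((S+Q+Q)))   [S -> S + Q]
(((S+Q+Q))) ⇒ (((S+Q+Q+Q)))   [S -> S + Q]
(((S+Q+Q+Q))) ⇒ (((Q+Q+Q+Q)))   [S -> Q]
(((Q+Q+Q+Q))) ⇒ (((a+Q+Q+Q)))   [Q -> a]
(((a+Q+Q+Q))) ⇒ (((a+a+Q+Q)))   [Q -> a]
(((a+a+Q+Q))) ⇒ (((a+a+a+Q)))   [Q -> a]
(((a+a+a+Q))) ⇒ (((a+a+a+a)))   [Q -> a]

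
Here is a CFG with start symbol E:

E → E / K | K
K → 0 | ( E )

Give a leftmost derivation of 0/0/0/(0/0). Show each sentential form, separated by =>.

E => E/K => E/K/K => E/K/K/K => K/K/K/K => 0/K/K/K => 0/0/K/K => 0/0/0/K => 0/0/0/(E) => 0/0/0/(E/K) => 0/0/0/(K/K) => 0/0/0/(0/K) => 0/0/0/(0/0)

E => E/K   [E → E / K]
E/K => E/K/K   [E → E / K]
E/K/K => E/K/K/K   [E → E / K]
E/K/K/K => K/K/K/K   [E → K]
K/K/K/K => 0/K/K/K   [K → 0]
0/K/K/K => 0/0/K/K   [K → 0]
0/0/K/K => 0/0/0/K   [K → 0]
0/0/0/K => 0/0/0/(E)   [K → ( E )]
0/0/0/(E) => 0/0/0/(E/K)   [E → E / K]
0/0/0/(E/K) => 0/0/0/(K/K)   [E → K]
0/0/0/(K/K) => 0/0/0/(0/K)   [K → 0]
0/0/0/(0/K) => 0/0/0/(0/0)   [K → 0]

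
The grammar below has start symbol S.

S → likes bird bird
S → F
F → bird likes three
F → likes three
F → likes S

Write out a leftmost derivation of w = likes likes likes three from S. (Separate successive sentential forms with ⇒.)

S ⇒ F   [S → F]
F ⇒ likes S   [F → likes S]
likes S ⇒ likes F   [S → F]
likes F ⇒ likes likes S   [F → likes S]
likes likes S ⇒ likes likes F   [S → F]
likes likes F ⇒ likes likes likes three   [F → likes three]

S ⇒ F ⇒ likes S ⇒ likes F ⇒ likes likes S ⇒ likes likes F ⇒ likes likes likes three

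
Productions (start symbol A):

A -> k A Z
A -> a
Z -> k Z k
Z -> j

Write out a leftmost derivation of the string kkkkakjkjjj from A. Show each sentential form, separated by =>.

A=>kAZ=>kkAZZ=>kkkAZZZ=>kkkkAZZZZ=>kkkkaZZZZ=>kkkkakZkZZZ=>kkkkakjkZZZ=>kkkkakjkjZZ=>kkkkakjkjjZ=>kkkkakjkjjj

A => kAZ   [A -> k A Z]
kAZ => kkAZZ   [A -> k A Z]
kkAZZ => kkkAZZZ   [A -> k A Z]
kkkAZZZ => kkkkAZZZZ   [A -> k A Z]
kkkkAZZZZ => kkkkaZZZZ   [A -> a]
kkkkaZZZZ => kkkkakZkZZZ   [Z -> k Z k]
kkkkakZkZZZ => kkkkakjkZZZ   [Z -> j]
kkkkakjkZZZ => kkkkakjkjZZ   [Z -> j]
kkkkakjkjZZ => kkkkakjkjjZ   [Z -> j]
kkkkakjkjjZ => kkkkakjkjjj   [Z -> j]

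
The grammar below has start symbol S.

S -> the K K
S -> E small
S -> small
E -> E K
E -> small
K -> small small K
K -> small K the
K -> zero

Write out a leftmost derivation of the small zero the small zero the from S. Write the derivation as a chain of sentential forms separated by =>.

S => the K K => the small K the K => the small zero the K => the small zero the small K the => the small zero the small zero the

S => the K K   [S -> the K K]
the K K => the small K the K   [K -> small K the]
the small K the K => the small zero the K   [K -> zero]
the small zero the K => the small zero the small K the   [K -> small K the]
the small zero the small K the => the small zero the small zero the   [K -> zero]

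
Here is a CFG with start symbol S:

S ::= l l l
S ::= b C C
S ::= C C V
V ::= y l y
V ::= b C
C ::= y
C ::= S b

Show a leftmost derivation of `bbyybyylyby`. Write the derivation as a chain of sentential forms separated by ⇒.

S ⇒ bCC   [S ::= b C C]
bCC ⇒ bSbC   [C ::= S b]
bSbC ⇒ bCCVbC   [S ::= C C V]
bCCVbC ⇒ bSbCVbC   [C ::= S b]
bSbCVbC ⇒ bbCCbCVbC   [S ::= b C C]
bbCCbCVbC ⇒ bbyCbCVbC   [C ::= y]
bbyCbCVbC ⇒ bbyybCVbC   [C ::= y]
bbyybCVbC ⇒ bbyybyVbC   [C ::= y]
bbyybyVbC ⇒ bbyybyylybC   [V ::= y l y]
bbyybyylybC ⇒ bbyybyylyby   [C ::= y]

S ⇒ bCC ⇒ bSbC ⇒ bCCVbC ⇒ bSbCVbC ⇒ bbCCbCVbC ⇒ bbyCbCVbC ⇒ bbyybCVbC ⇒ bbyybyVbC ⇒ bbyybyylybC ⇒ bbyybyylyby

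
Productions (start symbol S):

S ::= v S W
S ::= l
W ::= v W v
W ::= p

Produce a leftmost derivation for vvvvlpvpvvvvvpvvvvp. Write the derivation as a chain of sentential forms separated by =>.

S=>vSW=>vvSWW=>vvvSWWW=>vvvvSWWWW=>vvvvlWWWW=>vvvvlpWWW=>vvvvlpvWvWW=>vvvvlpvpvWW=>vvvvlpvpvvWvW=>vvvvlpvpvvvWvvW=>vvvvlpvpvvvvWvvvW=>vvvvlpvpvvvvvWvvvvW=>vvvvlpvpvvvvvpvvvvW=>vvvvlpvpvvvvvpvvvvp

S => vSW   [S ::= v S W]
vSW => vvSWW   [S ::= v S W]
vvSWW => vvvSWWW   [S ::= v S W]
vvvSWWW => vvvvSWWWW   [S ::= v S W]
vvvvSWWWW => vvvvlWWWW   [S ::= l]
vvvvlWWWW => vvvvlpWWW   [W ::= p]
vvvvlpWWW => vvvvlpvWvWW   [W ::= v W v]
vvvvlpvWvWW => vvvvlpvpvWW   [W ::= p]
vvvvlpvpvWW => vvvvlpvpvvWvW   [W ::= v W v]
vvvvlpvpvvWvW => vvvvlpvpvvvWvvW   [W ::= v W v]
vvvvlpvpvvvWvvW => vvvvlpvpvvvvWvvvW   [W ::= v W v]
vvvvlpvpvvvvWvvvW => vvvvlpvpvvvvvWvvvvW   [W ::= v W v]
vvvvlpvpvvvvvWvvvvW => vvvvlpvpvvvvvpvvvvW   [W ::= p]
vvvvlpvpvvvvvpvvvvW => vvvvlpvpvvvvvpvvvvp   [W ::= p]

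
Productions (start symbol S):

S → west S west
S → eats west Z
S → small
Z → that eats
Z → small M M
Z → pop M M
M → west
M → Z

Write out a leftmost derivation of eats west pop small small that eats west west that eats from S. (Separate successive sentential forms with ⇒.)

S ⇒ eats west Z ⇒ eats west pop M M ⇒ eats west pop Z M ⇒ eats west pop small M M M ⇒ eats west pop small Z M M ⇒ eats west pop small small M M M M ⇒ eats west pop small small Z M M M ⇒ eats west pop small small that eats M M M ⇒ eats west pop small small that eats west M M ⇒ eats west pop small small that eats west west M ⇒ eats west pop small small that eats west west Z ⇒ eats west pop small small that eats west west that eats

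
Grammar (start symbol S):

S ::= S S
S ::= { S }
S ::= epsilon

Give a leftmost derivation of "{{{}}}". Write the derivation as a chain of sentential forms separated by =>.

S => {S} => {SS} => {SSS} => {SSSS} => {SSSSS} => {{S}SSSS} => {{{S}}SSSS} => {{{}}SSSS} => {{{}}SSS} => {{{}}SS} => {{{}}S} => {{{}}}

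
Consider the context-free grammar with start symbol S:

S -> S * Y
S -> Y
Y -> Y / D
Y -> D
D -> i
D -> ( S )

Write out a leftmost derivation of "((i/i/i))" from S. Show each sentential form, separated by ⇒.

S ⇒ Y ⇒ D ⇒ (S) ⇒ (Y) ⇒ (D) ⇒ ((S)) ⇒ ((Y)) ⇒ ((Y/D)) ⇒ ((Y/D/D)) ⇒ ((D/D/D)) ⇒ ((i/D/D)) ⇒ ((i/i/D)) ⇒ ((i/i/i))

S ⇒ Y   [S -> Y]
Y ⇒ D   [Y -> D]
D ⇒ (S)   [D -> ( S )]
(S) ⇒ (Y)   [S -> Y]
(Y) ⇒ (D)   [Y -> D]
(D) ⇒ ((S))   [D -> ( S )]
((S)) ⇒ ((Y))   [S -> Y]
((Y)) ⇒ ((Y/D))   [Y -> Y / D]
((Y/D)) ⇒ ((Y/D/D))   [Y -> Y / D]
((Y/D/D)) ⇒ ((D/D/D))   [Y -> D]
((D/D/D)) ⇒ ((i/D/D))   [D -> i]
((i/D/D)) ⇒ ((i/i/D))   [D -> i]
((i/i/D)) ⇒ ((i/i/i))   [D -> i]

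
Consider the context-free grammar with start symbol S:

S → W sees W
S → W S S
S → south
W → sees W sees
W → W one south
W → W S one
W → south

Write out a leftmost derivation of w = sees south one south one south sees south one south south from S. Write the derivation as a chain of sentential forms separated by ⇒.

S ⇒ W S S ⇒ W S one S S ⇒ sees W sees S one S S ⇒ sees W one south sees S one S S ⇒ sees W one south one south sees S one S S ⇒ sees south one south one south sees S one S S ⇒ sees south one south one south sees south one S S ⇒ sees south one south one south sees south one south S ⇒ sees south one south one south sees south one south south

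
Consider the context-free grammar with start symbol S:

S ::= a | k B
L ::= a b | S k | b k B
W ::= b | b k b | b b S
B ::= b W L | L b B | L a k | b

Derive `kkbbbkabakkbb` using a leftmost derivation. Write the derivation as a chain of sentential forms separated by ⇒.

S ⇒ kB ⇒ kLbB ⇒ kSkbB ⇒ kkBkbB ⇒ kkbWLkbB ⇒ kkbbLkbB ⇒ kkbbbkBkbB ⇒ kkbbbkLakkbB ⇒ kkbbbkabakkbB ⇒ kkbbbkabakkbb

S ⇒ kB   [S ::= k B]
kB ⇒ kLbB   [B ::= L b B]
kLbB ⇒ kSkbB   [L ::= S k]
kSkbB ⇒ kkBkbB   [S ::= k B]
kkBkbB ⇒ kkbWLkbB   [B ::= b W L]
kkbWLkbB ⇒ kkbbLkbB   [W ::= b]
kkbbLkbB ⇒ kkbbbkBkbB   [L ::= b k B]
kkbbbkBkbB ⇒ kkbbbkLakkbB   [B ::= L a k]
kkbbbkLakkbB ⇒ kkbbbkabakkbB   [L ::= a b]
kkbbbkabakkbB ⇒ kkbbbkabakkbb   [B ::= b]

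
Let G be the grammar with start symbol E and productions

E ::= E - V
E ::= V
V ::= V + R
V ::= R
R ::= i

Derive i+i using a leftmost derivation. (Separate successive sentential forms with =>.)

E=>V=>V+R=>R+R=>i+R=>i+i

E => V   [E ::= V]
V => V+R   [V ::= V + R]
V+R => R+R   [V ::= R]
R+R => i+R   [R ::= i]
i+R => i+i   [R ::= i]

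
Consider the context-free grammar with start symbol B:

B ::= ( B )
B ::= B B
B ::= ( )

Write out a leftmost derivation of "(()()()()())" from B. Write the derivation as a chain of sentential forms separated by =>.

B => (B)   [B ::= ( B )]
(B) => (BB)   [B ::= B B]
(BB) => (BBB)   [B ::= B B]
(BBB) => (BBBB)   [B ::= B B]
(BBBB) => (BBBBB)   [B ::= B B]
(BBBBB) => (()BBBB)   [B ::= ( )]
(()BBBB) => (()()BBB)   [B ::= ( )]
(()()BBB) => (()()()BB)   [B ::= ( )]
(()()()BB) => (()()()()B)   [B ::= ( )]
(()()()()B) => (()()()()())   [B ::= ( )]

B => (B) => (BB) => (BBB) => (BBBB) => (BBBBB) => (()BBBB) => (()()BBB) => (()()()BB) => (()()()()B) => (()()()()())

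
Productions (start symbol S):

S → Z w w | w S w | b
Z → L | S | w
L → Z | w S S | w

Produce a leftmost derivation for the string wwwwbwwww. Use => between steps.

S => Zww   [S → Z w w]
Zww => Sww   [Z → S]
Sww => Zwwww   [S → Z w w]
Zwwww => Lwwww   [Z → L]
Lwwww => wSSwwww   [L → w S S]
wSSwwww => wZwwSwwww   [S → Z w w]
wZwwSwwww => wwwwSwwww   [Z → w]
wwwwSwwww => wwwwbwwww   [S → b]

S => Zww => Sww => Zwwww => Lwwww => wSSwwww => wZwwSwwww => wwwwSwwww => wwwwbwwww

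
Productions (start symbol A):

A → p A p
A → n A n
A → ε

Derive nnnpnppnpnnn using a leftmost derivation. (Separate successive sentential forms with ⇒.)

A⇒nAn⇒nnAnn⇒nnnAnnn⇒nnnpApnnn⇒nnnpnAnpnnn⇒nnnpnpApnpnnn⇒nnnpnppnpnnn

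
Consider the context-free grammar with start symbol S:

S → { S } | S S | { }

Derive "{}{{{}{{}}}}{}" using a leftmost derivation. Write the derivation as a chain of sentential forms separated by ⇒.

S⇒SS⇒SSS⇒{}SS⇒{}{S}S⇒{}{{S}}S⇒{}{{SS}}S⇒{}{{{}S}}S⇒{}{{{}{S}}}S⇒{}{{{}{{}}}}S⇒{}{{{}{{}}}}{}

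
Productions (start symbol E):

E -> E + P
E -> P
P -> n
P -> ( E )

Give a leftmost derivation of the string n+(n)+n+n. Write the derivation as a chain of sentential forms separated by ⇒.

E ⇒ E+P ⇒ E+P+P ⇒ E+P+P+P ⇒ P+P+P+P ⇒ n+P+P+P ⇒ n+(E)+P+P ⇒ n+(P)+P+P ⇒ n+(n)+P+P ⇒ n+(n)+n+P ⇒ n+(n)+n+n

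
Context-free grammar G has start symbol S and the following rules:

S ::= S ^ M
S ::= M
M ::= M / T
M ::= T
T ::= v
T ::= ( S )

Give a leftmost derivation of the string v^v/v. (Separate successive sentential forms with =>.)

S => S^M => M^M => T^M => v^M => v^M/T => v^T/T => v^v/T => v^v/v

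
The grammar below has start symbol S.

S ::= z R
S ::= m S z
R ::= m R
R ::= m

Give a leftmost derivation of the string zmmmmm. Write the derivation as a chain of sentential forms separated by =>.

S => zR => zmR => zmmR => zmmmR => zmmmmR => zmmmmm

S => zR   [S ::= z R]
zR => zmR   [R ::= m R]
zmR => zmmR   [R ::= m R]
zmmR => zmmmR   [R ::= m R]
zmmmR => zmmmmR   [R ::= m R]
zmmmmR => zmmmmm   [R ::= m]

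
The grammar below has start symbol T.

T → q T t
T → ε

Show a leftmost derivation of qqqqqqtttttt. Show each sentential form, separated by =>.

T => qTt => qqTtt => qqqTttt => qqqqTtttt => qqqqqTttttt => qqqqqqTtttttt => qqqqqqtttttt

T => qTt   [T → q T t]
qTt => qqTtt   [T → q T t]
qqTtt => qqqTttt   [T → q T t]
qqqTttt => qqqqTtttt   [T → q T t]
qqqqTtttt => qqqqqTttttt   [T → q T t]
qqqqqTttttt => qqqqqqTtttttt   [T → q T t]
qqqqqqTtttttt => qqqqqqtttttt   [T → ε]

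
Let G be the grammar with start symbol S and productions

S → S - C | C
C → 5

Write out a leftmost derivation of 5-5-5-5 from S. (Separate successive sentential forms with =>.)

S => S-C => S-C-C => S-C-C-C => C-C-C-C => 5-C-C-C => 5-5-C-C => 5-5-5-C => 5-5-5-5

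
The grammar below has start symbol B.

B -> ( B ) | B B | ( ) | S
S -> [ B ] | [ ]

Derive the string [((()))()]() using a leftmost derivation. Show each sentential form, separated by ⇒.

B ⇒ BB ⇒ SB ⇒ [B]B ⇒ [BB]B ⇒ [(B)B]B ⇒ [((B))B]B ⇒ [((()))B]B ⇒ [((()))()]B ⇒ [((()))()]()

B ⇒ BB   [B -> B B]
BB ⇒ SB   [B -> S]
SB ⇒ [B]B   [S -> [ B ]]
[B]B ⇒ [BB]B   [B -> B B]
[BB]B ⇒ [(B)B]B   [B -> ( B )]
[(B)B]B ⇒ [((B))B]B   [B -> ( B )]
[((B))B]B ⇒ [((()))B]B   [B -> ( )]
[((()))B]B ⇒ [((()))()]B   [B -> ( )]
[((()))()]B ⇒ [((()))()]()   [B -> ( )]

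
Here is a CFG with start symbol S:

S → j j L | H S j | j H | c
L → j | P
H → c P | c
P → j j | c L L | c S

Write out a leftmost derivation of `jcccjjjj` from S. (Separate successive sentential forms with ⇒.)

S ⇒ jH   [S → j H]
jH ⇒ jcP   [H → c P]
jcP ⇒ jccLL   [P → c L L]
jccLL ⇒ jccPL   [L → P]
jccPL ⇒ jcccLLL   [P → c L L]
jcccLLL ⇒ jcccjLL   [L → j]
jcccjLL ⇒ jcccjPL   [L → P]
jcccjPL ⇒ jcccjjjL   [P → j j]
jcccjjjL ⇒ jcccjjjj   [L → j]

S ⇒ jH ⇒ jcP ⇒ jccLL ⇒ jccPL ⇒ jcccLLL ⇒ jcccjLL ⇒ jcccjPL ⇒ jcccjjjL ⇒ jcccjjjj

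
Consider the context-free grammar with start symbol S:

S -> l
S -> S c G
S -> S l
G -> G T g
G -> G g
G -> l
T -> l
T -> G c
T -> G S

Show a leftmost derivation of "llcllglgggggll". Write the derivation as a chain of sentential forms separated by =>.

S => Sl => Sll => ScGll => SlcGll => llcGll => llcGgll => llcGggll => llcGgggll => llcGggggll => llcGTgggggll => llcGTgTgggggll => llclTgTgggggll => llcllgTgggggll => llcllglgggggll

S => Sl   [S -> S l]
Sl => Sll   [S -> S l]
Sll => ScGll   [S -> S c G]
ScGll => SlcGll   [S -> S l]
SlcGll => llcGll   [S -> l]
llcGll => llcGgll   [G -> G g]
llcGgll => llcGggll   [G -> G g]
llcGggll => llcGgggll   [G -> G g]
llcGgggll => llcGggggll   [G -> G g]
llcGggggll => llcGTgggggll   [G -> G T g]
llcGTgggggll => llcGTgTgggggll   [G -> G T g]
llcGTgTgggggll => llclTgTgggggll   [G -> l]
llclTgTgggggll => llcllgTgggggll   [T -> l]
llcllgTgggggll => llcllglgggggll   [T -> l]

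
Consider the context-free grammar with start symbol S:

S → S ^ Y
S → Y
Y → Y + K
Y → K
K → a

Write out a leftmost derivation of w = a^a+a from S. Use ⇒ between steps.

S ⇒ S^Y ⇒ Y^Y ⇒ K^Y ⇒ a^Y ⇒ a^Y+K ⇒ a^K+K ⇒ a^a+K ⇒ a^a+a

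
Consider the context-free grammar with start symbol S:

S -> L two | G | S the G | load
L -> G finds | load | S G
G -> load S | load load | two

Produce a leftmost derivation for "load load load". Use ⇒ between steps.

S ⇒ G ⇒ load S ⇒ load G ⇒ load load load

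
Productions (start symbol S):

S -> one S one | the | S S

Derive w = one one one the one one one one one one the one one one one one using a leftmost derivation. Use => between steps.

S => one S one   [S -> one S one]
one S one => one S S one   [S -> S S]
one S S one => one one S one S one   [S -> one S one]
one one S one S one => one one one S one one S one   [S -> one S one]
one one one S one one S one => one one one the one one S one   [S -> the]
one one one the one one S one => one one one the one one one S one one   [S -> one S one]
one one one the one one one S one one => one one one the one one one one S one one one   [S -> one S one]
one one one the one one one one S one one one => one one one the one one one one one S one one one one   [S -> one S one]
one one one the one one one one one S one one one one => one one one the one one one one one one S one one one one one   [S -> one S one]
one one one the one one one one one one S one one one one one => one one one the one one one one one one the one one one one one   [S -> the]

S => one S one => one S S one => one one S one S one => one one one S one one S one => one one one the one one S one => one one one the one one one S one one => one one one the one one one one S one one one => one one one the one one one one one S one one one one => one one one the one one one one one one S one one one one one => one one one the one one one one one one the one one one one one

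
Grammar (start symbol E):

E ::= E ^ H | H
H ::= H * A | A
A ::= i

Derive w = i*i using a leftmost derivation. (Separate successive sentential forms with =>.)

E => H => H*A => A*A => i*A => i*i

E => H   [E ::= H]
H => H*A   [H ::= H * A]
H*A => A*A   [H ::= A]
A*A => i*A   [A ::= i]
i*A => i*i   [A ::= i]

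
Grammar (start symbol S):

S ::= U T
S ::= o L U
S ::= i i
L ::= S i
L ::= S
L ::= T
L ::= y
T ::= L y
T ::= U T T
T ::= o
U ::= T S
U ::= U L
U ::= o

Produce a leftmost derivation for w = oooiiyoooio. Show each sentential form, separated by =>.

S => oLU => oSiU => ooLUiU => ooTUiU => ooUTTUiU => ooULTTUiU => ooTSLTTUiU => oooSLTTUiU => oooiiLTTUiU => oooiiyTTUiU => oooiiyoTUiU => oooiiyooUiU => oooiiyoooiU => oooiiyoooio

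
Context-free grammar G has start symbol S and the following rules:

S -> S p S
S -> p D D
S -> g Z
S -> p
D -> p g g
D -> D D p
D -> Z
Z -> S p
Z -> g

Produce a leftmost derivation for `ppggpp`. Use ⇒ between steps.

S⇒SpS⇒SpSpS⇒ppSpS⇒ppgZpS⇒ppggpS⇒ppggpp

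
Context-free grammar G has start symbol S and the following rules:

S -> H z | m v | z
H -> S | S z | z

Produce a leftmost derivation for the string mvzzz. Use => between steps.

S=>Hz=>Szz=>Hzzz=>Szzz=>mvzzz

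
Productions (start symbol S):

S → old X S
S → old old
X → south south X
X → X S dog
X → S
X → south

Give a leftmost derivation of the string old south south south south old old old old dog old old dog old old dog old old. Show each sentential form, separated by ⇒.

S ⇒ old X S   [S → old X S]
old X S ⇒ old X S dog S   [X → X S dog]
old X S dog S ⇒ old south south X S dog S   [X → south south X]
old south south X S dog S ⇒ old south south south south X S dog S   [X → south south X]
old south south south south X S dog S ⇒ old south south south south X S dog S dog S   [X → X S dog]
old south south south south X S dog S dog S ⇒ old south south south south X S dog S dog S dog S   [X → X S dog]
old south south south south X S dog S dog S dog S ⇒ old south south south south S S dog S dog S dog S   [X → S]
old south south south south S S dog S dog S dog S ⇒ old south south south south old old S dog S dog S dog S   [S → old old]
old south south south south old old S dog S dog S dog S ⇒ old south south south south old old old old dog S dog S dog S   [S → old old]
old south south south south old old old old dog S dog S dog S ⇒ old south south south south old old old old dog old old dog S dog S   [S → old old]
old south south south south old old old old dog old old dog S dog S ⇒ old south south south south old old old old dog old old dog old old dog S   [S → old old]
old south south south south old old old old dog old old dog old old dog S ⇒ old south south south south old old old old dog old old dog old old dog old old   [S → old old]

S ⇒ old X S ⇒ old X S dog S ⇒ old south south X S dog S ⇒ old south south south south X S dog S ⇒ old south south south south X S dog S dog S ⇒ old south south south south X S dog S dog S dog S ⇒ old south south south south S S dog S dog S dog S ⇒ old south south south south old old S dog S dog S dog S ⇒ old south south south south old old old old dog S dog S dog S ⇒ old south south south south old old old old dog old old dog S dog S ⇒ old south south south south old old old old dog old old dog old old dog S ⇒ old south south south south old old old old dog old old dog old old dog old old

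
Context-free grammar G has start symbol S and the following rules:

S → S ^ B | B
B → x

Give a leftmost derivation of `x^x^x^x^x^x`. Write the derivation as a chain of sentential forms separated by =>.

S => S^B   [S → S ^ B]
S^B => S^B^B   [S → S ^ B]
S^B^B => S^B^B^B   [S → S ^ B]
S^B^B^B => S^B^B^B^B   [S → S ^ B]
S^B^B^B^B => S^B^B^B^B^B   [S → S ^ B]
S^B^B^B^B^B => B^B^B^B^B^B   [S → B]
B^B^B^B^B^B => x^B^B^B^B^B   [B → x]
x^B^B^B^B^B => x^x^B^B^B^B   [B → x]
x^x^B^B^B^B => x^x^x^B^B^B   [B → x]
x^x^x^B^B^B => x^x^x^x^B^B   [B → x]
x^x^x^x^B^B => x^x^x^x^x^B   [B → x]
x^x^x^x^x^B => x^x^x^x^x^x   [B → x]

S=>S^B=>S^B^B=>S^B^B^B=>S^B^B^B^B=>S^B^B^B^B^B=>B^B^B^B^B^B=>x^B^B^B^B^B=>x^x^B^B^B^B=>x^x^x^B^B^B=>x^x^x^x^B^B=>x^x^x^x^x^B=>x^x^x^x^x^x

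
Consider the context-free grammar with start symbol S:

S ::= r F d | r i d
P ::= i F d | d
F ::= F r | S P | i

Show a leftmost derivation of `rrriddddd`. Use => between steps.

S => rFd => rSPd => rrFdPd => rrSPdPd => rrridPdPd => rrridddPd => rrriddddd

S => rFd   [S ::= r F d]
rFd => rSPd   [F ::= S P]
rSPd => rrFdPd   [S ::= r F d]
rrFdPd => rrSPdPd   [F ::= S P]
rrSPdPd => rrridPdPd   [S ::= r i d]
rrridPdPd => rrridddPd   [P ::= d]
rrridddPd => rrriddddd   [P ::= d]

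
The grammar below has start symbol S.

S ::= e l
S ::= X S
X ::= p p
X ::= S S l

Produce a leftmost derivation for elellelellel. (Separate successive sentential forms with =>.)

S => XS => SSlS => XSSlS => SSlSSlS => elSlSSlS => elellSSlS => elellelSlS => elellelellS => elellelellel

S => XS   [S ::= X S]
XS => SSlS   [X ::= S S l]
SSlS => XSSlS   [S ::= X S]
XSSlS => SSlSSlS   [X ::= S S l]
SSlSSlS => elSlSSlS   [S ::= e l]
elSlSSlS => elellSSlS   [S ::= e l]
elellSSlS => elellelSlS   [S ::= e l]
elellelSlS => elellelellS   [S ::= e l]
elellelellS => elellelellel   [S ::= e l]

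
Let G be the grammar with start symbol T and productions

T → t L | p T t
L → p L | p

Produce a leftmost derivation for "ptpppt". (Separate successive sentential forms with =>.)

T => pTt   [T → p T t]
pTt => ptLt   [T → t L]
ptLt => ptpLt   [L → p L]
ptpLt => ptppLt   [L → p L]
ptppLt => ptpppt   [L → p]

T=>pTt=>ptLt=>ptpLt=>ptppLt=>ptpppt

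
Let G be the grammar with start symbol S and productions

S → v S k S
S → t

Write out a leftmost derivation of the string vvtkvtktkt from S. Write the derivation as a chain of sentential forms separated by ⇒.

S ⇒ vSkS   [S → v S k S]
vSkS ⇒ vvSkSkS   [S → v S k S]
vvSkSkS ⇒ vvtkSkS   [S → t]
vvtkSkS ⇒ vvtkvSkSkS   [S → v S k S]
vvtkvSkSkS ⇒ vvtkvtkSkS   [S → t]
vvtkvtkSkS ⇒ vvtkvtktkS   [S → t]
vvtkvtktkS ⇒ vvtkvtktkt   [S → t]

S⇒vSkS⇒vvSkSkS⇒vvtkSkS⇒vvtkvSkSkS⇒vvtkvtkSkS⇒vvtkvtktkS⇒vvtkvtktkt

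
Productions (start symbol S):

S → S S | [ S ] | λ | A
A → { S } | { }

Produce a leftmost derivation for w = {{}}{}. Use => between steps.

S => SS   [S → S S]
SS => SSS   [S → S S]
SSS => SSSS   [S → S S]
SSSS => ASSS   [S → A]
ASSS => {S}SSS   [A → { S }]
{S}SSS => {A}SSS   [S → A]
{A}SSS => {{S}}SSS   [A → { S }]
{{S}}SSS => {{}}SSS   [S → λ]
{{}}SSS => {{}}ASS   [S → A]
{{}}ASS => {{}}{}SS   [A → { }]
{{}}{}SS => {{}}{}S   [S → λ]
{{}}{}S => {{}}{}   [S → λ]

S=>SS=>SSS=>SSSS=>ASSS=>{S}SSS=>{A}SSS=>{{S}}SSS=>{{}}SSS=>{{}}ASS=>{{}}{}SS=>{{}}{}S=>{{}}{}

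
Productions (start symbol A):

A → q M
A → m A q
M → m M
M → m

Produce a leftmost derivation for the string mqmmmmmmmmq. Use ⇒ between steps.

A ⇒ mAq ⇒ mqMq ⇒ mqmMq ⇒ mqmmMq ⇒ mqmmmMq ⇒ mqmmmmMq ⇒ mqmmmmmMq ⇒ mqmmmmmmMq ⇒ mqmmmmmmmMq ⇒ mqmmmmmmmmq

A ⇒ mAq   [A → m A q]
mAq ⇒ mqMq   [A → q M]
mqMq ⇒ mqmMq   [M → m M]
mqmMq ⇒ mqmmMq   [M → m M]
mqmmMq ⇒ mqmmmMq   [M → m M]
mqmmmMq ⇒ mqmmmmMq   [M → m M]
mqmmmmMq ⇒ mqmmmmmMq   [M → m M]
mqmmmmmMq ⇒ mqmmmmmmMq   [M → m M]
mqmmmmmmMq ⇒ mqmmmmmmmMq   [M → m M]
mqmmmmmmmMq ⇒ mqmmmmmmmmq   [M → m]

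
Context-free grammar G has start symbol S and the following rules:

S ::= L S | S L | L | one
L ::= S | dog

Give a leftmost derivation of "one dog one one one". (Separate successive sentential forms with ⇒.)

S ⇒ L S ⇒ S S ⇒ one S ⇒ one L S ⇒ one S S ⇒ one L S S ⇒ one S S S ⇒ one L S S S ⇒ one dog S S S ⇒ one dog one S S ⇒ one dog one one S ⇒ one dog one one one

S ⇒ L S   [S ::= L S]
L S ⇒ S S   [L ::= S]
S S ⇒ one S   [S ::= one]
one S ⇒ one L S   [S ::= L S]
one L S ⇒ one S S   [L ::= S]
one S S ⇒ one L S S   [S ::= L S]
one L S S ⇒ one S S S   [L ::= S]
one S S S ⇒ one L S S S   [S ::= L S]
one L S S S ⇒ one dog S S S   [L ::= dog]
one dog S S S ⇒ one dog one S S   [S ::= one]
one dog one S S ⇒ one dog one one S   [S ::= one]
one dog one one S ⇒ one dog one one one   [S ::= one]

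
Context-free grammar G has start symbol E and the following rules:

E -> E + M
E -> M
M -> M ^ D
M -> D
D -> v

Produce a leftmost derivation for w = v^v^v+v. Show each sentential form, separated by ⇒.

E ⇒ E+M   [E -> E + M]
E+M ⇒ M+M   [E -> M]
M+M ⇒ M^D+M   [M -> M ^ D]
M^D+M ⇒ M^D^D+M   [M -> M ^ D]
M^D^D+M ⇒ D^D^D+M   [M -> D]
D^D^D+M ⇒ v^D^D+M   [D -> v]
v^D^D+M ⇒ v^v^D+M   [D -> v]
v^v^D+M ⇒ v^v^v+M   [D -> v]
v^v^v+M ⇒ v^v^v+D   [M -> D]
v^v^v+D ⇒ v^v^v+v   [D -> v]

E⇒E+M⇒M+M⇒M^D+M⇒M^D^D+M⇒D^D^D+M⇒v^D^D+M⇒v^v^D+M⇒v^v^v+M⇒v^v^v+D⇒v^v^v+v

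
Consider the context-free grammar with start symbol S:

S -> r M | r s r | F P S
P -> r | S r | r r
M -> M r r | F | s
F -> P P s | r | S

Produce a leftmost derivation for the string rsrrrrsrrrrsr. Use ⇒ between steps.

S ⇒ FPS   [S -> F P S]
FPS ⇒ SPS   [F -> S]
SPS ⇒ FPSPS   [S -> F P S]
FPSPS ⇒ SPSPS   [F -> S]
SPSPS ⇒ rsrPSPS   [S -> r s r]
rsrPSPS ⇒ rsrrrSPS   [P -> r r]
rsrrrSPS ⇒ rsrrrrsrPS   [S -> r s r]
rsrrrrsrPS ⇒ rsrrrrsrrrS   [P -> r r]
rsrrrrsrrrS ⇒ rsrrrrsrrrrsr   [S -> r s r]

S ⇒ FPS ⇒ SPS ⇒ FPSPS ⇒ SPSPS ⇒ rsrPSPS ⇒ rsrrrSPS ⇒ rsrrrrsrPS ⇒ rsrrrrsrrrS ⇒ rsrrrrsrrrrsr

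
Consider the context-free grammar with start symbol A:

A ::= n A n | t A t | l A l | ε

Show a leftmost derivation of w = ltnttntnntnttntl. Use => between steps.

A=>lAl=>ltAtl=>ltnAntl=>ltntAtntl=>ltnttAttntl=>ltnttnAnttntl=>ltnttntAtnttntl=>ltnttntnAntnttntl=>ltnttntnntnttntl

A => lAl   [A ::= l A l]
lAl => ltAtl   [A ::= t A t]
ltAtl => ltnAntl   [A ::= n A n]
ltnAntl => ltntAtntl   [A ::= t A t]
ltntAtntl => ltnttAttntl   [A ::= t A t]
ltnttAttntl => ltnttnAnttntl   [A ::= n A n]
ltnttnAnttntl => ltnttntAtnttntl   [A ::= t A t]
ltnttntAtnttntl => ltnttntnAntnttntl   [A ::= n A n]
ltnttntnAntnttntl => ltnttntnntnttntl   [A ::= ε]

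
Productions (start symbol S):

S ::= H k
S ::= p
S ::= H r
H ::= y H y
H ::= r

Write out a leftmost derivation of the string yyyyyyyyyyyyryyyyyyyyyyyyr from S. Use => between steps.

S => Hr   [S ::= H r]
Hr => yHyr   [H ::= y H y]
yHyr => yyHyyr   [H ::= y H y]
yyHyyr => yyyHyyyr   [H ::= y H y]
yyyHyyyr => yyyyHyyyyr   [H ::= y H y]
yyyyHyyyyr => yyyyyHyyyyyr   [H ::= y H y]
yyyyyHyyyyyr => yyyyyyHyyyyyyr   [H ::= y H y]
yyyyyyHyyyyyyr => yyyyyyyHyyyyyyyr   [H ::= y H y]
yyyyyyyHyyyyyyyr => yyyyyyyyHyyyyyyyyr   [H ::= y H y]
yyyyyyyyHyyyyyyyyr => yyyyyyyyyHyyyyyyyyyr   [H ::= y H y]
yyyyyyyyyHyyyyyyyyyr => yyyyyyyyyyHyyyyyyyyyyr   [H ::= y H y]
yyyyyyyyyyHyyyyyyyyyyr => yyyyyyyyyyyHyyyyyyyyyyyr   [H ::= y H y]
yyyyyyyyyyyHyyyyyyyyyyyr => yyyyyyyyyyyyHyyyyyyyyyyyyr   [H ::= y H y]
yyyyyyyyyyyyHyyyyyyyyyyyyr => yyyyyyyyyyyyryyyyyyyyyyyyr   [H ::= r]

S => Hr => yHyr => yyHyyr => yyyHyyyr => yyyyHyyyyr => yyyyyHyyyyyr => yyyyyyHyyyyyyr => yyyyyyyHyyyyyyyr => yyyyyyyyHyyyyyyyyr => yyyyyyyyyHyyyyyyyyyr => yyyyyyyyyyHyyyyyyyyyyr => yyyyyyyyyyyHyyyyyyyyyyyr => yyyyyyyyyyyyHyyyyyyyyyyyyr => yyyyyyyyyyyyryyyyyyyyyyyyr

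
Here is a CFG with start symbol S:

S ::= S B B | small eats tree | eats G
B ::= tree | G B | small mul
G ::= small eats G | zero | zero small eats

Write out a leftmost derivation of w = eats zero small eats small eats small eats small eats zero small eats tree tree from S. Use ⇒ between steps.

S ⇒ S B B ⇒ eats G B B ⇒ eats zero small eats B B ⇒ eats zero small eats G B B ⇒ eats zero small eats small eats G B B ⇒ eats zero small eats small eats small eats G B B ⇒ eats zero small eats small eats small eats small eats G B B ⇒ eats zero small eats small eats small eats small eats zero small eats B B ⇒ eats zero small eats small eats small eats small eats zero small eats tree B ⇒ eats zero small eats small eats small eats small eats zero small eats tree tree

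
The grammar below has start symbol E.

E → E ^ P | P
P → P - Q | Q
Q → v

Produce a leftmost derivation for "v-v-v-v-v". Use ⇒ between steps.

E ⇒ P   [E → P]
P ⇒ P-Q   [P → P - Q]
P-Q ⇒ P-Q-Q   [P → P - Q]
P-Q-Q ⇒ P-Q-Q-Q   [P → P - Q]
P-Q-Q-Q ⇒ P-Q-Q-Q-Q   [P → P - Q]
P-Q-Q-Q-Q ⇒ Q-Q-Q-Q-Q   [P → Q]
Q-Q-Q-Q-Q ⇒ v-Q-Q-Q-Q   [Q → v]
v-Q-Q-Q-Q ⇒ v-v-Q-Q-Q   [Q → v]
v-v-Q-Q-Q ⇒ v-v-v-Q-Q   [Q → v]
v-v-v-Q-Q ⇒ v-v-v-v-Q   [Q → v]
v-v-v-v-Q ⇒ v-v-v-v-v   [Q → v]

E ⇒ P ⇒ P-Q ⇒ P-Q-Q ⇒ P-Q-Q-Q ⇒ P-Q-Q-Q-Q ⇒ Q-Q-Q-Q-Q ⇒ v-Q-Q-Q-Q ⇒ v-v-Q-Q-Q ⇒ v-v-v-Q-Q ⇒ v-v-v-v-Q ⇒ v-v-v-v-v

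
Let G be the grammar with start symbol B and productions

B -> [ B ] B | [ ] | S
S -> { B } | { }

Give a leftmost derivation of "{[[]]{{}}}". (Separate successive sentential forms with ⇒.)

B ⇒ S ⇒ {B} ⇒ {[B]B} ⇒ {[[]]B} ⇒ {[[]]S} ⇒ {[[]]{B}} ⇒ {[[]]{S}} ⇒ {[[]]{{}}}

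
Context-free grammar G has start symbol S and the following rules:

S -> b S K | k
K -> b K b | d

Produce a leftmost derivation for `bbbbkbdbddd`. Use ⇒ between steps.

S⇒bSK⇒bbSKK⇒bbbSKKK⇒bbbbSKKKK⇒bbbbkKKKK⇒bbbbkbKbKKK⇒bbbbkbdbKKK⇒bbbbkbdbdKK⇒bbbbkbdbddK⇒bbbbkbdbddd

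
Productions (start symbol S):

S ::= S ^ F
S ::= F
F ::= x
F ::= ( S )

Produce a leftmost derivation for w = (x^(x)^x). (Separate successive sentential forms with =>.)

S => F   [S ::= F]
F => (S)   [F ::= ( S )]
(S) => (S^F)   [S ::= S ^ F]
(S^F) => (S^F^F)   [S ::= S ^ F]
(S^F^F) => (F^F^F)   [S ::= F]
(F^F^F) => (x^F^F)   [F ::= x]
(x^F^F) => (x^(S)^F)   [F ::= ( S )]
(x^(S)^F) => (x^(F)^F)   [S ::= F]
(x^(F)^F) => (x^(x)^F)   [F ::= x]
(x^(x)^F) => (x^(x)^x)   [F ::= x]

S=>F=>(S)=>(S^F)=>(S^F^F)=>(F^F^F)=>(x^F^F)=>(x^(S)^F)=>(x^(F)^F)=>(x^(x)^F)=>(x^(x)^x)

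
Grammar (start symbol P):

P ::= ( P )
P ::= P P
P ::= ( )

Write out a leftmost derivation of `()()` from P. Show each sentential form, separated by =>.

P => PP => ()P => ()()

P => PP   [P ::= P P]
PP => ()P   [P ::= ( )]
()P => ()()   [P ::= ( )]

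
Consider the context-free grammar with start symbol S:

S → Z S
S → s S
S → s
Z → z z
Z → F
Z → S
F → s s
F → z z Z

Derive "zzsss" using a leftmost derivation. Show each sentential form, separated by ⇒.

S⇒ZS⇒FS⇒zzZS⇒zzSS⇒zzsSS⇒zzssS⇒zzsss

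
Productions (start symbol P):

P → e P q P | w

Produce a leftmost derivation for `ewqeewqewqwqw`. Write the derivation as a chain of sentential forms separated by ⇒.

P ⇒ ePqP ⇒ ewqP ⇒ ewqePqP ⇒ ewqeePqPqP ⇒ ewqeewqPqP ⇒ ewqeewqePqPqP ⇒ ewqeewqewqPqP ⇒ ewqeewqewqwqP ⇒ ewqeewqewqwqw

P ⇒ ePqP   [P → e P q P]
ePqP ⇒ ewqP   [P → w]
ewqP ⇒ ewqePqP   [P → e P q P]
ewqePqP ⇒ ewqeePqPqP   [P → e P q P]
ewqeePqPqP ⇒ ewqeewqPqP   [P → w]
ewqeewqPqP ⇒ ewqeewqePqPqP   [P → e P q P]
ewqeewqePqPqP ⇒ ewqeewqewqPqP   [P → w]
ewqeewqewqPqP ⇒ ewqeewqewqwqP   [P → w]
ewqeewqewqwqP ⇒ ewqeewqewqwqw   [P → w]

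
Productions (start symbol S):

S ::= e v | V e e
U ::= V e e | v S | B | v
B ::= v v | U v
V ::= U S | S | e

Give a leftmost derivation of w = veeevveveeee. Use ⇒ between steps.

S ⇒ Vee   [S ::= V e e]
Vee ⇒ USee   [V ::= U S]
USee ⇒ vSSee   [U ::= v S]
vSSee ⇒ vVeeSee   [S ::= V e e]
vVeeSee ⇒ veeeSee   [V ::= e]
veeeSee ⇒ veeeVeeee   [S ::= V e e]
veeeVeeee ⇒ veeeUSeeee   [V ::= U S]
veeeUSeeee ⇒ veeeBSeeee   [U ::= B]
veeeBSeeee ⇒ veeevvSeeee   [B ::= v v]
veeevvSeeee ⇒ veeevveveeee   [S ::= e v]

S ⇒ Vee ⇒ USee ⇒ vSSee ⇒ vVeeSee ⇒ veeeSee ⇒ veeeVeeee ⇒ veeeUSeeee ⇒ veeeBSeeee ⇒ veeevvSeeee ⇒ veeevveveeee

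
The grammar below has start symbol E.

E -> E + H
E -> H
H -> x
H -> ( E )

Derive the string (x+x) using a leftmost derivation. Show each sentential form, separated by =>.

E => H   [E -> H]
H => (E)   [H -> ( E )]
(E) => (E+H)   [E -> E + H]
(E+H) => (H+H)   [E -> H]
(H+H) => (x+H)   [H -> x]
(x+H) => (x+x)   [H -> x]

E=>H=>(E)=>(E+H)=>(H+H)=>(x+H)=>(x+x)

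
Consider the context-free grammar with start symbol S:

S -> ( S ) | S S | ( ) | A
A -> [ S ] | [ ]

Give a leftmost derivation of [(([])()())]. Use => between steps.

S => A   [S -> A]
A => [S]   [A -> [ S ]]
[S] => [(S)]   [S -> ( S )]
[(S)] => [(SS)]   [S -> S S]
[(SS)] => [((S)S)]   [S -> ( S )]
[((S)S)] => [((A)S)]   [S -> A]
[((A)S)] => [(([])S)]   [A -> [ ]]
[(([])S)] => [(([])SS)]   [S -> S S]
[(([])SS)] => [(([])()S)]   [S -> ( )]
[(([])()S)] => [(([])()())]   [S -> ( )]

S => A => [S] => [(S)] => [(SS)] => [((S)S)] => [((A)S)] => [(([])S)] => [(([])SS)] => [(([])()S)] => [(([])()())]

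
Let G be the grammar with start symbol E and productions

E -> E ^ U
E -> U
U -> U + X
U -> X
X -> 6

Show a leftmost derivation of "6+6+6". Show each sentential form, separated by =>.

E=>U=>U+X=>U+X+X=>X+X+X=>6+X+X=>6+6+X=>6+6+6

E => U   [E -> U]
U => U+X   [U -> U + X]
U+X => U+X+X   [U -> U + X]
U+X+X => X+X+X   [U -> X]
X+X+X => 6+X+X   [X -> 6]
6+X+X => 6+6+X   [X -> 6]
6+6+X => 6+6+6   [X -> 6]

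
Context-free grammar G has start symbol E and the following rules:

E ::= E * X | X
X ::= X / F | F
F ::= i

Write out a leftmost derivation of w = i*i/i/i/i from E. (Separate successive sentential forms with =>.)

E => E*X => X*X => F*X => i*X => i*X/F => i*X/F/F => i*X/F/F/F => i*F/F/F/F => i*i/F/F/F => i*i/i/F/F => i*i/i/i/F => i*i/i/i/i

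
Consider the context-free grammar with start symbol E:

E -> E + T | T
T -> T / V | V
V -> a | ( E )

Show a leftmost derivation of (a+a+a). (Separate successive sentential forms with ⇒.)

E⇒T⇒V⇒(E)⇒(E+T)⇒(E+T+T)⇒(T+T+T)⇒(V+T+T)⇒(a+T+T)⇒(a+V+T)⇒(a+a+T)⇒(a+a+V)⇒(a+a+a)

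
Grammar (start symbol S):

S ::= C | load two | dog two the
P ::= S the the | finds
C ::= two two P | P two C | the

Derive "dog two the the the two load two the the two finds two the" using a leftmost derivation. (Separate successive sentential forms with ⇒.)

S ⇒ C ⇒ P two C ⇒ S the the two C ⇒ dog two the the the two C ⇒ dog two the the the two P two C ⇒ dog two the the the two S the the two C ⇒ dog two the the the two load two the the two C ⇒ dog two the the the two load two the the two P two C ⇒ dog two the the the two load two the the two finds two C ⇒ dog two the the the two load two the the two finds two the

S ⇒ C   [S ::= C]
C ⇒ P two C   [C ::= P two C]
P two C ⇒ S the the two C   [P ::= S the the]
S the the two C ⇒ dog two the the the two C   [S ::= dog two the]
dog two the the the two C ⇒ dog two the the the two P two C   [C ::= P two C]
dog two the the the two P two C ⇒ dog two the the the two S the the two C   [P ::= S the the]
dog two the the the two S the the two C ⇒ dog two the the the two load two the the two C   [S ::= load two]
dog two the the the two load two the the two C ⇒ dog two the the the two load two the the two P two C   [C ::= P two C]
dog two the the the two load two the the two P two C ⇒ dog two the the the two load two the the two finds two C   [P ::= finds]
dog two the the the two load two the the two finds two C ⇒ dog two the the the two load two the the two finds two the   [C ::= the]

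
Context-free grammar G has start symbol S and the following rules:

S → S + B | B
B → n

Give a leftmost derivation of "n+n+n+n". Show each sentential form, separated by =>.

S=>S+B=>S+B+B=>S+B+B+B=>B+B+B+B=>n+B+B+B=>n+n+B+B=>n+n+n+B=>n+n+n+n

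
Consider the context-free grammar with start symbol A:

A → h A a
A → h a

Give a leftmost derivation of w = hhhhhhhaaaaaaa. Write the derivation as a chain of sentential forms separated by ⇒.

A⇒hAa⇒hhAaa⇒hhhAaaa⇒hhhhAaaaa⇒hhhhhAaaaaa⇒hhhhhhAaaaaaa⇒hhhhhhhaaaaaaa

A ⇒ hAa   [A → h A a]
hAa ⇒ hhAaa   [A → h A a]
hhAaa ⇒ hhhAaaa   [A → h A a]
hhhAaaa ⇒ hhhhAaaaa   [A → h A a]
hhhhAaaaa ⇒ hhhhhAaaaaa   [A → h A a]
hhhhhAaaaaa ⇒ hhhhhhAaaaaaa   [A → h A a]
hhhhhhAaaaaaa ⇒ hhhhhhhaaaaaaa   [A → h a]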